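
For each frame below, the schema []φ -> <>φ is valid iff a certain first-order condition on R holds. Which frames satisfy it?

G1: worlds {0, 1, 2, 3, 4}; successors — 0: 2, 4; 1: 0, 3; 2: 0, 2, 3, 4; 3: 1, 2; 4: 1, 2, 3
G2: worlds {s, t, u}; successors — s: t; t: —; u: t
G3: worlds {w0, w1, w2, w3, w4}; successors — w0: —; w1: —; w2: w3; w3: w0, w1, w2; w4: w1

G1

This is the axiom for seriality; its first-order frame correspondent is forall x exists y Rxy.
G1: ✓.
G2: fails — world t has no successor.
G3: fails — world w0 has no successor.
Valid on: G1.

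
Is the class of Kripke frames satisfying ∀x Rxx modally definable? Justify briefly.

Yes, by □p → p

Yes: it is reflexivity, defined by the T schema □p → p.
Suppose □p→p is valid. At any x set V(p)={w : Rxw}. Then □p holds at x, so p holds at x, i.e. Rxx.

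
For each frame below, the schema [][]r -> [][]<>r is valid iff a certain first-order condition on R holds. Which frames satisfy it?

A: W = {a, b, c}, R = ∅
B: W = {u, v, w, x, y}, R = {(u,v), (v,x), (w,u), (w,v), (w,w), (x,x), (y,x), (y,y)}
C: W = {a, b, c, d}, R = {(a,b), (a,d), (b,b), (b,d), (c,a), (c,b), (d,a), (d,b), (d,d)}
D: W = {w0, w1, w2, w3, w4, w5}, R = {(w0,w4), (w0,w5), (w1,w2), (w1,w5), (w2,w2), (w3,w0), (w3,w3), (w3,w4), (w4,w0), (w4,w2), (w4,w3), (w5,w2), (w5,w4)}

A, B, C

The schema corresponds to a generalized confluence (Geach) condition: forall x forall z (x R^2 z -> exists w (x R^2 w & zRw)).
A: ✓.
B: ✓.
C: ✓.
D: fails — w5R²w0 but no w with w5R²w and w0Rw.
Valid on: A, B, C.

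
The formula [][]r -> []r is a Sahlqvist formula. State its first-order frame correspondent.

Suppose □□r→□r is valid. Take Rxy and set V(r)={w : xR²w}. Then □□r at x, so □r at x, so r at y, i.e. ∃z(Rxz∧Rzy).

density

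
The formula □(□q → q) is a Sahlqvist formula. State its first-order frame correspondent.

Suppose □(□q→q) is valid. Take Rxy and set V(q)={w : Ryw}. Then at y, □q holds; since □(□q→q) at x, □q→q at y, so q at y, i.e. Ryy.

shift-reflexivity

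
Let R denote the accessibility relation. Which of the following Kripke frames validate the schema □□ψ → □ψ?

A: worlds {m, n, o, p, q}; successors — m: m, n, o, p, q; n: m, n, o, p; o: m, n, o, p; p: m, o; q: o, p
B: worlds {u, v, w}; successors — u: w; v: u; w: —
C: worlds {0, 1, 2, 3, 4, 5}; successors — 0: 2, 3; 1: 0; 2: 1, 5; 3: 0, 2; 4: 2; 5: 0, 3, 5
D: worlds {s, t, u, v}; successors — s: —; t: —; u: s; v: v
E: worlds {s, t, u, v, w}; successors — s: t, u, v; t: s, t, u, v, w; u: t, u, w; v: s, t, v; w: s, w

Frame correspondent (Sahlqvist): ∀x ∀y (Rxy → ∃z (Rxz ∧ Rzy)) — i.e. density.
A: ✓.
B: fails — Rvu but no z with Rvz and Rzu.
C: fails — R10 but no z with R1z and Rz0.
D: fails — Rus but no z with Ruz and Rzs.
E: ✓.

A, E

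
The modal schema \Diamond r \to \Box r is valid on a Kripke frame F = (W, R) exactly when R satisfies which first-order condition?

partial functionality

This is the CD axiom.
It corresponds to partial functionality: \forall x \forall y \forall z (Rxy \wedge Rxz \to y = z).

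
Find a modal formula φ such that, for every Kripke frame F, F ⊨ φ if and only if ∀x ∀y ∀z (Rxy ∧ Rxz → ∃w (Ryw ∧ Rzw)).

◇□ψ → □◇ψ

A defining formula is ◇□ψ → □◇ψ (the .2 axiom).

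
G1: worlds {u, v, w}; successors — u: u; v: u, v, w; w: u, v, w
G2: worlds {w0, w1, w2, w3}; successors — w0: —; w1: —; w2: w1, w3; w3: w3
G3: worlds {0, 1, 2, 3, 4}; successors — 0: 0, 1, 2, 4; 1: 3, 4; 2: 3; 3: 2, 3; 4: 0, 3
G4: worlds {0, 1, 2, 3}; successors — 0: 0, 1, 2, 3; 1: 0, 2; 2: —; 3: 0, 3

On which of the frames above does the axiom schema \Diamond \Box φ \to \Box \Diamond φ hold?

G1

Frame correspondent (Sahlqvist): \forall x \forall y \forall z (Rxy \wedge Rxz \to \exists w (Ryw \wedge Rzw)) — i.e. convergence.
G1: holds.
G2: fails — Rw2w1 and Rw2w1 but w1 and w1 have no common successor.
G3: fails — R00 and R02 but 0 and 2 have no common successor.
G4: fails — R00 and R02 but 0 and 2 have no common successor.
Valid on: G1.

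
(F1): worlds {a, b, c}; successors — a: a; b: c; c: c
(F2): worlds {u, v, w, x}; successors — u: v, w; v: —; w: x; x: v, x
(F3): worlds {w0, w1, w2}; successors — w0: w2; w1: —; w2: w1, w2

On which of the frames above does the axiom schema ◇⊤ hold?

This is the axiom for seriality; its first-order frame correspondent is ∀x ∃y Rxy.
(F1): ✓.
(F2): fails — world v has no successor.
(F3): fails — world w1 has no successor.
Valid on: (F1).

(F1)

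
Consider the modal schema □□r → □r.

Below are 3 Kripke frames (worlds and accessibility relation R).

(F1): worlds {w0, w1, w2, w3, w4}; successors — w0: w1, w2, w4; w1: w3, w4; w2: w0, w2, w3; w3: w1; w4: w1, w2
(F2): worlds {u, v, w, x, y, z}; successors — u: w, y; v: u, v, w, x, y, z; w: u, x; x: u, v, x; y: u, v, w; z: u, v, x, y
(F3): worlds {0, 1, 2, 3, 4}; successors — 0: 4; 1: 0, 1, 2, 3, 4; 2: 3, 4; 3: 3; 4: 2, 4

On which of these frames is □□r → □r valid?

(F3)

Frame correspondent (Sahlqvist): ∀x ∀y (Rxy → ∃z (Rxz ∧ Rzy)) — i.e. density.
(F1): fails — Rw3w1 but no z with Rw3z and Rzw1.
(F2): fails — Ruy but no t with Rut and Rty.
(F3): ✓.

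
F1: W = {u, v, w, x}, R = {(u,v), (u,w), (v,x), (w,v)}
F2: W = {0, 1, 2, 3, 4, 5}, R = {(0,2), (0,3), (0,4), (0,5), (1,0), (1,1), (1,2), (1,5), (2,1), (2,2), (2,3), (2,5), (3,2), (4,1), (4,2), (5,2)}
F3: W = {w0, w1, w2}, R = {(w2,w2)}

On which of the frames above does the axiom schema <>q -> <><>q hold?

The schema corresponds to a generalized confluence (Geach) condition: forall x forall y (xRy -> exists w (y = w & x R^2 w)).
F1: fails — uRw but no t with w=t and uR²t.
F2: fails — 0R4 but no w with 4=w and 0R²w.
F3: condition met.
Valid on: F3.

F3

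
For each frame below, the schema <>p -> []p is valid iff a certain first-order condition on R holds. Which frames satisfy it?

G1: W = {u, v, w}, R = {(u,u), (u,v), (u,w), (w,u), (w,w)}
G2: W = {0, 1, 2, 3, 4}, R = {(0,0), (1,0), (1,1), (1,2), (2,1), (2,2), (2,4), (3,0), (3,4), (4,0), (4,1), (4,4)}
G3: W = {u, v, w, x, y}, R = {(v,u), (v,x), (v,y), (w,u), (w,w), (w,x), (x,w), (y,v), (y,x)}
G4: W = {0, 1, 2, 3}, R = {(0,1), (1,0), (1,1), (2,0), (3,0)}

Frame correspondent (Sahlqvist): forall x forall y forall z (Rxy & Rxz -> y = z) — i.e. partial functionality.
G1: fails — u sees both u and v.
G2: fails — 1 sees both 0 and 1.
G3: fails — v sees both u and x.
G4: fails — 1 sees both 0 and 1.

none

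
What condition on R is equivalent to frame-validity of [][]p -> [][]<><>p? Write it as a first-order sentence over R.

forall x forall z (x R^2 z -> exists w (x R^2 w & z R^2 w))

This is a Sahlqvist (Geach-type) schema ◇^0□^2p → □^2◇^2p.
First-order correspondent: forall x forall z (x R^2 z -> exists w (x R^2 w & z R^2 w)).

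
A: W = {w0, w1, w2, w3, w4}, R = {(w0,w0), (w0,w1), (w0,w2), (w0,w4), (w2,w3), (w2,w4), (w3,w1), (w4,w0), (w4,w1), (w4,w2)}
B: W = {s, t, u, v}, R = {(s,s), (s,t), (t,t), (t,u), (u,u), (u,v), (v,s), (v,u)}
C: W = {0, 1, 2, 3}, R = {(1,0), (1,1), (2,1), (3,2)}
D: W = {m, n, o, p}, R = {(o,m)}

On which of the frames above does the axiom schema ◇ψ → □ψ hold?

This is the axiom for partial functionality; its first-order frame correspondent is ∀x ∀y ∀z (Rxy ∧ Rxz → y = z).
A: fails — w0 sees both w0 and w1.
B: fails — s sees both s and t.
C: fails — 1 sees both 0 and 1.
D: holds.
Valid on: D.

D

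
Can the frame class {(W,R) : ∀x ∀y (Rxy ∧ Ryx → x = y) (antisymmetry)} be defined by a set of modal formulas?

Any modally definable frame class is closed under surjective bounded morphisms.
The 8-cycle (worlds 0,1,2,3,4,5,6,7 with 0→1→2→3→4→5→6→7→0) is antisymmetric. Sending even-indexed worlds to • and odd-indexed worlds to ∘ is a surjective bounded morphism onto the two-world frame with •↔∘, which is not antisymmetric.
Hence antisymmetry is not modally definable.

No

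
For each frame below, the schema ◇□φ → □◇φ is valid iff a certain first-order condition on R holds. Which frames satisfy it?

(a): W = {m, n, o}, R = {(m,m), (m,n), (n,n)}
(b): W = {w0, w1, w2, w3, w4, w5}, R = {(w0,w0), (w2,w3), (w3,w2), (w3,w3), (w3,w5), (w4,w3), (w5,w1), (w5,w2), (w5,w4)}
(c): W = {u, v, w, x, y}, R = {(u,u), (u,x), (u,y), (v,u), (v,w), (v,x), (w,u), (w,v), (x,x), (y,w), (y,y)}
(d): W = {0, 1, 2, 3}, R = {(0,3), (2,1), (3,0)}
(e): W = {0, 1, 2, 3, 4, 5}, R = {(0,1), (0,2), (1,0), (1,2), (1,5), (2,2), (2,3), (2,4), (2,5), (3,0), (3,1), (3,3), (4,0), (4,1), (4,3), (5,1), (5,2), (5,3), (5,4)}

(a), (e)

Frame correspondent (Sahlqvist): ∀x ∀y ∀z (Rxy ∧ Rxz → ∃w (Ryw ∧ Rzw)) — i.e. convergence.
(a): satisfies the condition.
(b): fails — Rw3w5 and Rw3w2 but w5 and w2 have no common successor.
(c): fails — Rux and Ruy but x and y have no common successor.
(d): fails — R21 and R21 but 1 and 1 have no common successor.
(e): satisfies the condition.
Valid on: (a), (e).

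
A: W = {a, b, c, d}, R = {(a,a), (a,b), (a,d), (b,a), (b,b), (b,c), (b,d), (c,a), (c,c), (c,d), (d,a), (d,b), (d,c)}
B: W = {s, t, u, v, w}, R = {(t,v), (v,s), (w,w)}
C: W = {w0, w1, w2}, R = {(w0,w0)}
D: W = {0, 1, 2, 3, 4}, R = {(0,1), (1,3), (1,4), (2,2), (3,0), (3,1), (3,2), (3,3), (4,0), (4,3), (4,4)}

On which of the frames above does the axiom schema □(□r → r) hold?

Frame correspondent (Sahlqvist): ∀x ∀y (Rxy → Ryy) — i.e. shift-reflexivity.
A: fails — Rcd but not Rdd.
B: fails — Rvs but not Rss.
C: holds.
D: fails — R31 but not R11.

C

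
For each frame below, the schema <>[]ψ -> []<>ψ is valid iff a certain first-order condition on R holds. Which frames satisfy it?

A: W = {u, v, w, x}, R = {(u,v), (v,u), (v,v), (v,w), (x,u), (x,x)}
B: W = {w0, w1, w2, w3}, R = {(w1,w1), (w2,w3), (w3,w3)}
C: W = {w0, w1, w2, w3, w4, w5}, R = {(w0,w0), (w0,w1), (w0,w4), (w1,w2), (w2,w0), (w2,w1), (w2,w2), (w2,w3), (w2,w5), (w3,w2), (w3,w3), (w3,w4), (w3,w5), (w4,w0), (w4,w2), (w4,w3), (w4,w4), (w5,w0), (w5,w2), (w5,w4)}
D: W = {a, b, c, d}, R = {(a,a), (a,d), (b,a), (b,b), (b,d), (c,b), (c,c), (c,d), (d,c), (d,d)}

B, D

The schema corresponds to convergence: forall x forall y forall z (Rxy & Rxz -> exists w (Ryw & Rzw)).
A: fails — Rvv and Rvw but v and w have no common successor.
B: satisfies the condition.
C: fails — Rw0w1 and Rw0w0 but w1 and w0 have no common successor.
D: satisfies the condition.
Valid on: B, D.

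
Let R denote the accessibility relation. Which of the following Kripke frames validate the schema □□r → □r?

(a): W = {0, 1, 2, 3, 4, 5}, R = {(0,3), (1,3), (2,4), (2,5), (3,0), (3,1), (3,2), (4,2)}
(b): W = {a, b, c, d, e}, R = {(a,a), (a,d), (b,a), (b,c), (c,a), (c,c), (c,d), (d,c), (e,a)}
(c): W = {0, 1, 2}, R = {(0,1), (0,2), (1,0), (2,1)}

This is the axiom for density; its first-order frame correspondent is ∀x ∀y (Rxy → ∃z (Rxz ∧ Rzy)).
(a): fails — R32 but no z with R3z and Rz2.
(b): ✓.
(c): fails — R10 but no z with R1z and Rz0.
Valid on: (b).

(b)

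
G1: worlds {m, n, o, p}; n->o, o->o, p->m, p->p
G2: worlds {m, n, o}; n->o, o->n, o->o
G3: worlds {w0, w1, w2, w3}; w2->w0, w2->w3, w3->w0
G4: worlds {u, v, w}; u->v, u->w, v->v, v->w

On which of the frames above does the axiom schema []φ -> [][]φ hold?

This is the axiom for transitivity; its first-order frame correspondent is forall x forall y forall z (Rxy & Ryz -> Rxz).
G1: condition met.
G2: fails — Rno and Ron but not Rnn.
G3: condition met.
G4: condition met.

G1, G3, G4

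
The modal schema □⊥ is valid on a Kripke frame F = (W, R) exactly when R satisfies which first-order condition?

Emptiness of R

□⊥ is valid iff no world has any successor (otherwise □⊥ fails at any world with one).
Conversely, on a frame with emptiness of R the schema holds at every world under every valuation.
Frame condition: ∀x ∀y ¬Rxy.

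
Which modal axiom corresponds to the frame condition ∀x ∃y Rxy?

□s → ◇s

This is seriality; the standard corresponding axiom is D: □s → ◇s.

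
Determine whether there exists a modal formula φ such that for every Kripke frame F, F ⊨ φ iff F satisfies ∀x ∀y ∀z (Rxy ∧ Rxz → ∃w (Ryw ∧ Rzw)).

The condition is convergence. A defining modal formula is ◇□r → □◇r.

Yes — defined by ◇□r → □◇r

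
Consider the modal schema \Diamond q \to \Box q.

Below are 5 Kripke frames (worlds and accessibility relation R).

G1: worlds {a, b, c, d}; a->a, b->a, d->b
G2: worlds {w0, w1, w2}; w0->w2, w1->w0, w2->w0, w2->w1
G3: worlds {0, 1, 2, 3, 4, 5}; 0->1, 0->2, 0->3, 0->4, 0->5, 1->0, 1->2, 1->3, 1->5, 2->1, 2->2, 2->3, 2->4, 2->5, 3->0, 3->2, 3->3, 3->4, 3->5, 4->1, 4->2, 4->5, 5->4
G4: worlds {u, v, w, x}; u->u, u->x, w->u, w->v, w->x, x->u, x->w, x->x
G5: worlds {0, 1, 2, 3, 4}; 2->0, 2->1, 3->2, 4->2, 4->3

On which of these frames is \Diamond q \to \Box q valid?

The schema corresponds to partial functionality: \forall x \forall y \forall z (Rxy \wedge Rxz \to y = z).
G1: holds.
G2: fails — w2 sees both w0 and w1.
G3: fails — 0 sees both 1 and 2.
G4: fails — u sees both u and x.
G5: fails — 2 sees both 0 and 1.
Valid on: G1.

G1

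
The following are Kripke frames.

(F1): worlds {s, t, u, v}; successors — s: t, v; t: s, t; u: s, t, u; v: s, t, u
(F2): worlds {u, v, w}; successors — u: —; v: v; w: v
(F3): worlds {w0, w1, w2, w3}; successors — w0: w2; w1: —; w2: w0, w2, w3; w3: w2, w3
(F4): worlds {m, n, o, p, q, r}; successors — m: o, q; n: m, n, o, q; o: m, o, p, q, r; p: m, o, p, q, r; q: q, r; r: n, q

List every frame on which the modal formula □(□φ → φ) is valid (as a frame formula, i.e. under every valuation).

(F2)

Frame correspondent (Sahlqvist): ∀x ∀y (Rxy → Ryy) — i.e. shift-reflexivity.
(F1): fails — Rus but not Rss.
(F2): holds.
(F3): fails — Rw2w0 but not Rw0w0.
(F4): fails — Rom but not Rmm.
Valid on: (F2).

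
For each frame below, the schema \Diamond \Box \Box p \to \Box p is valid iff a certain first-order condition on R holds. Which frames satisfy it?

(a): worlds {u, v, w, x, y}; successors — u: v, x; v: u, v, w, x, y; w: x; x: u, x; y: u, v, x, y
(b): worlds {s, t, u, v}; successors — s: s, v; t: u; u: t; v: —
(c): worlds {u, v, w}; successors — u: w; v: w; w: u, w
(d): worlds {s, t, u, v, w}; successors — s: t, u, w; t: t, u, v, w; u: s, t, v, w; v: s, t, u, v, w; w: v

(c), (d)

This is the axiom for a generalized confluence (Geach) condition; its first-order frame correspondent is \forall x \forall y \forall z ((xRy \wedge xRz) \to \exists w (y R^2 w \wedge z = w)).
(a): fails — vRw, vRv but no t with wR²t and v=t.
(b): fails — sRv, sRs but no w with vR²w and s=w.
(c): satisfies the condition.
(d): satisfies the condition.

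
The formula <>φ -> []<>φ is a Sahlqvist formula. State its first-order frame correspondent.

This schema is the 5 axiom.
It corresponds to the Euclidean property: forall x forall y forall z (Rxy & Rxz -> Ryz).

the Euclidean property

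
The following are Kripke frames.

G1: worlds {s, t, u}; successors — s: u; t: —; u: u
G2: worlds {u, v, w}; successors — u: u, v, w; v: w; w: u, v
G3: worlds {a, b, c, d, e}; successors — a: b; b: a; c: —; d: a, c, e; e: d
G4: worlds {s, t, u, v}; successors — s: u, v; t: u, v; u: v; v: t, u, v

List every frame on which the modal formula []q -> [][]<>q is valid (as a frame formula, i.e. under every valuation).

G1, G4

The schema corresponds to a generalized confluence (Geach) condition: forall x forall z (x R^2 z -> exists w (xRw & zRw)).
G1: ✓.
G2: fails — wR²v but no t with wRt and vRt.
G3: fails — eR²a but no w with eRw and aRw.
G4: ✓.
Valid on: G1, G4.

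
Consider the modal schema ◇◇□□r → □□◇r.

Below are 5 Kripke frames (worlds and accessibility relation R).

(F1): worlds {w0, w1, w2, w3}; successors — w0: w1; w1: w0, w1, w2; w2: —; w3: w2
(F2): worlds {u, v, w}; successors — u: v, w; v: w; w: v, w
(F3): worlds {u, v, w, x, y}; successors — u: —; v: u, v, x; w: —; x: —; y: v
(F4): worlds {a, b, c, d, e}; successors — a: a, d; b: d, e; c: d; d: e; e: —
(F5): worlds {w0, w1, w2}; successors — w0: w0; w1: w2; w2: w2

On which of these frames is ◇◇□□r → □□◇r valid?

Frame correspondent (Sahlqvist): ∀x ∀y ∀z ((xR²y ∧ xR²z) → ∃w (yR²w ∧ zRw)) — i.e. a generalized confluence (Geach) condition.
(F1): fails — w0R²w0, w0R²w2 but no w with w0R²w and w2Rw.
(F2): ✓.
(F3): fails — vR²u, vR²u but no t with uR²t and uRt.
(F4): fails — aR²a, aR²e but no w with aR²w and eRw.
(F5): ✓.
Valid on: (F2), (F5).

(F2), (F5)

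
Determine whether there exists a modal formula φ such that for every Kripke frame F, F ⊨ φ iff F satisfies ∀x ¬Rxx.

Not modally definable

If a class were modally definable it would be closed under surjective bounded morphisms (Goldblatt–Thomason).
The 4-cycle (worlds s,t,u,v with s→t→u→v→s) is irreflexive, and the map sending every world to a single reflexive point • is a surjective bounded morphism (forth: every edge maps to (•,•); back: every world has a successor). So any modal formula valid on the 4-cycle is also valid on the reflexive point, which is not irreflexive.
So no modal formula (or set of formulas) defines exactly the irreflexive frames.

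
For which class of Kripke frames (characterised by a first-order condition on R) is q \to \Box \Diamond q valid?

This schema is the B axiom.
It corresponds to symmetry: \forall x \forall y (Rxy \to Ryx).

symmetry: \forall x \forall y (Rxy \to Ryx)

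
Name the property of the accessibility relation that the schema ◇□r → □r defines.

This is a form of the 5 axiom.
It corresponds to the Euclidean property: ∀x ∀y ∀z (Rxy ∧ Rxz → Ryz).

the Euclidean property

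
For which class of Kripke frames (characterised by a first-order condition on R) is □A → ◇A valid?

seriality

This is the D axiom.
Its frame correspondent is seriality — ∀x ∃y Rxy.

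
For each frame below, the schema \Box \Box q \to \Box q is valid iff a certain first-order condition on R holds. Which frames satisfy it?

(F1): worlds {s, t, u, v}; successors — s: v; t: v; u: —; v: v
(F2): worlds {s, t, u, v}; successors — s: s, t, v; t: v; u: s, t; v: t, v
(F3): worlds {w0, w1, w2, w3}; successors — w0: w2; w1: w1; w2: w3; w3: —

(F1), (F2)

This is the axiom for density; its first-order frame correspondent is \forall x \forall y (Rxy \to \exists z (Rxz \wedge Rzy)).
(F1): holds.
(F2): holds.
(F3): fails — Rw0w2 but no z with Rw0z and Rzw2.
Valid on: (F1), (F2).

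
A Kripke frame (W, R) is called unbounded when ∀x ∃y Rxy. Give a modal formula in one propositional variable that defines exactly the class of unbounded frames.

□q → ◇q

A defining formula is □q → ◇q (the D axiom).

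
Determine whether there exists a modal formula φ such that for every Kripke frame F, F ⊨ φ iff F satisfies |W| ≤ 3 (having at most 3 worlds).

Any modally definable frame class is closed under disjoint unions.
Any modal formula valid on each of 4 disjoint one-world frames is valid on their disjoint union (validity is preserved under disjoint unions). Each one-world frame has |W|=1≤3, but the union has |W|=4.
So no modal formula (or set of formulas) defines exactly the |W|≤3 frames.

No — not modally definable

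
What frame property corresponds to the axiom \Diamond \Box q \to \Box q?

the Euclidean property

Equivalently (dual form): ◇q → □◇q.
Suppose ◇q→□◇q is valid. Take Rxy, Rxz and set V(q)={y}. Then ◇q at x, so □◇q at x, so ◇q at z, so some w with Rzw has q; w=y, i.e. Rzy. By symmetry of the argument, Ryz.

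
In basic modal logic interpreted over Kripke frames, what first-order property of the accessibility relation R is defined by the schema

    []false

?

Emptiness of R

□⊥ is valid iff no world has any successor (otherwise □⊥ fails at any world with one).
Conversely, on a frame with emptiness of R the schema holds at every world under every valuation.
Frame condition: forall x forall y ~Rxy.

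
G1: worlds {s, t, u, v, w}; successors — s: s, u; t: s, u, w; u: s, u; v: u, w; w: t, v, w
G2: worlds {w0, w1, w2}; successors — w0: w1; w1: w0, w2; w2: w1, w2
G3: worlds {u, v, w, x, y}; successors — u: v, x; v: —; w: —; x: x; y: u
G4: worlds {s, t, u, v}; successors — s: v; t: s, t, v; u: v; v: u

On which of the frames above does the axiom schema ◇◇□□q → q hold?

G2

The schema corresponds to a generalized confluence (Geach) condition: ∀x ∀y (xR²y → ∃w (yR²w ∧ x = w)).
G1: fails — tR²s but no w* with sR²w* and t=w*.
G2: holds.
G3: fails — uR²x but no t with xR²t and u=t.
G4: fails — sR²u but no w with uR²w and s=w.
Valid on: G2.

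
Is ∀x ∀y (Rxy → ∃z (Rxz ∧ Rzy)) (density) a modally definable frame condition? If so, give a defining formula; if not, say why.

Yes: it is density, defined by the C4 schema □□q → □q.
Suppose □□q→□q is valid. Take Rxy and set V(q)={w : xR²w}. Then □□q at x, so □q at x, so q at y, i.e. ∃z(Rxz∧Rzy).

Definable; □□q → □q defines it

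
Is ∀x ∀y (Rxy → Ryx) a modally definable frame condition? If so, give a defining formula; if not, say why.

Yes: it is symmetry, defined by the B schema q → □◇q.
Suppose q→□◇q is valid. Take Rxy and set V(q)={x}. Then q at x, so □◇q at x, so ◇q at y, so some z with Ryz has q; z=x, i.e. Ryx.

Yes — defined by q → □◇q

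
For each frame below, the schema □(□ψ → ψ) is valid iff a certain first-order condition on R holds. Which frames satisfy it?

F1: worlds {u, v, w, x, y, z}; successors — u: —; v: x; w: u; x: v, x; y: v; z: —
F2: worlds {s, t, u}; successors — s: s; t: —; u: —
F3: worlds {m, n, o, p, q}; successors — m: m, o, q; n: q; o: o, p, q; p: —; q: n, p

F2

The schema corresponds to shift-reflexivity: ∀x ∀y (Rxy → Ryy).
F1: fails — Rwu but not Ruu.
F2: condition met.
F3: fails — Rop but not Rpp.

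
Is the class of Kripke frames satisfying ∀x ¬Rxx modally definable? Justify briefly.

No — not modally definable

Any modally definable frame class is closed under surjective bounded morphisms.
The 5-cycle (worlds s,t,u,v,w with s→t→u→v→w→s) is irreflexive, and the map sending every world to a single reflexive point • is a surjective bounded morphism (forth: every edge maps to (•,•); back: every world has a successor). So any modal formula valid on the 5-cycle is also valid on the reflexive point, which is not irreflexive.
So no modal formula (or set of formulas) defines exactly the irreflexive frames.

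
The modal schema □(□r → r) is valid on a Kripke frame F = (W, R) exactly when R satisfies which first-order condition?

Suppose □(□r→r) is valid. Take Rxy and set V(r)={w : Ryw}. Then at y, □r holds; since □(□r→r) at x, □r→r at y, so r at y, i.e. Ryy.
Conversely, any frame satisfying ∀x ∀y (Rxy → Ryy) validates the schema.
Frame condition: ∀x ∀y (Rxy → Ryy).

shift-reflexivity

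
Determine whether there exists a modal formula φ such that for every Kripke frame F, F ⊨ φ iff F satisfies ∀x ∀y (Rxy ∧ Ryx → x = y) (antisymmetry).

Any modally definable frame class is closed under surjective bounded morphisms.
The 6-cycle (worlds w0,w1,w2,w3,w4,w5 with w0→w1→w2→w3→w4→w5→w0) is antisymmetric. Sending even-indexed worlds to • and odd-indexed worlds to ∘ is a surjective bounded morphism onto the two-world frame with •↔∘, which is not antisymmetric.
So the class is not modally definable.

Not definable by any modal formula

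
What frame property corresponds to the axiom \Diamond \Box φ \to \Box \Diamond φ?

convergence: \forall x \forall y \forall z (Rxy \wedge Rxz \to \exists w (Ryw \wedge Rzw))

Suppose ◇□φ→□◇φ is valid. Take Rxy, Rxz and set V(φ)={w : Ryw}. Then □φ at y so ◇□φ at x, so □◇φ at x, so ◇φ at z, giving w with Rzw and Ryw.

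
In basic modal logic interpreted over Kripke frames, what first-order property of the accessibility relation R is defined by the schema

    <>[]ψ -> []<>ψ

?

Suppose ◇□ψ→□◇ψ is valid. Take Rxy, Rxz and set V(ψ)={w : Ryw}. Then □ψ at y so ◇□ψ at x, so □◇ψ at x, so ◇ψ at z, giving w with Rzw and Ryw.
The converse is a direct semantic check.
Frame condition: forall x forall y forall z (Rxy & Rxz -> exists w (Ryw & Rzw)).

Convergence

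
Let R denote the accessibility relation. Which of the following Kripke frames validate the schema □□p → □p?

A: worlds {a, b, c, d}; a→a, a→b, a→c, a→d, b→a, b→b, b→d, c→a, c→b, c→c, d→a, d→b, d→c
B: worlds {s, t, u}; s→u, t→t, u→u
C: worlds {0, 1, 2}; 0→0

The schema corresponds to density: ∀x ∀y (Rxy → ∃z (Rxz ∧ Rzy)).
A: condition met.
B: condition met.
C: condition met.

A, B, C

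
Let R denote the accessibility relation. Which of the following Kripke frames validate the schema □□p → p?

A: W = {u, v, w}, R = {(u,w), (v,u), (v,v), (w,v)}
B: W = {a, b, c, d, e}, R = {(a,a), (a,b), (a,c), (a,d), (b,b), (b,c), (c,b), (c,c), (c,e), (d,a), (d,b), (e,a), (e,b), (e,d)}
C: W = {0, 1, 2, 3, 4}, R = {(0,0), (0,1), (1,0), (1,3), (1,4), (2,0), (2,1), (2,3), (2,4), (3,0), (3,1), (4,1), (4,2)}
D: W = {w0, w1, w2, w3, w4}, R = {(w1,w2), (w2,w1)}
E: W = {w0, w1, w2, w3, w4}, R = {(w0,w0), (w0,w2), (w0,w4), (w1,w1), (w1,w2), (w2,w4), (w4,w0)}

The schema corresponds to a generalized confluence (Geach) condition: ∀x ∃w (xR²w ∧ x = w).
A: fails — at u but no t with uR²t and u=t.
B: fails — at e but no w with eR²w and e=w.
C: condition met.
D: fails — at w0 but no w with w0R²w and w0=w.
E: fails — at w2 but no w with w2R²w and w2=w.
Valid on: C.

C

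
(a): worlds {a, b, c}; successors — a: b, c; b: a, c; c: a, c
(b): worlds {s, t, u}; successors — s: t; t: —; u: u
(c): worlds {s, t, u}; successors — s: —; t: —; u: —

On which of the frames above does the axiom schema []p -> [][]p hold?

(b), (c)

The schema corresponds to transitivity: forall x forall y forall z (Rxy & Ryz -> Rxz).
(a): fails — Rab and Rba but not Raa.
(b): satisfies the condition.
(c): satisfies the condition.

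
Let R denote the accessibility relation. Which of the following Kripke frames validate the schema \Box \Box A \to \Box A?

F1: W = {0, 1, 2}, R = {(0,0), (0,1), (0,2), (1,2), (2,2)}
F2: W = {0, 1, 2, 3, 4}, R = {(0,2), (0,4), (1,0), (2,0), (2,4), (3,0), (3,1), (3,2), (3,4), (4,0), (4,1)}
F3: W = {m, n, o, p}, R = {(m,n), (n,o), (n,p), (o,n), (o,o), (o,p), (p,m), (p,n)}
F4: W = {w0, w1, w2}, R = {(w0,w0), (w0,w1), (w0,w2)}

This is the axiom for density; its first-order frame correspondent is \forall x \forall y (Rxy \to \exists z (Rxz \wedge Rzy)).
F1: holds.
F2: fails — R10 but no z with R1z and Rz0.
F3: fails — Rpm but no z with Rpz and Rzm.
F4: holds.

F1, F4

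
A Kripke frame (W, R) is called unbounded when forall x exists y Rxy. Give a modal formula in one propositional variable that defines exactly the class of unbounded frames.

A defining formula is □r → ◇r (the D axiom).
Suppose □r→◇r is valid. At any x set V(r)=W. Then □r at x, so ◇r at x, so x has a successor.

□r → ◇r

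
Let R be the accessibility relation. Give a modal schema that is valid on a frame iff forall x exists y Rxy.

□q → ◇q

This is seriality; the standard corresponding axiom is D: □q → ◇q.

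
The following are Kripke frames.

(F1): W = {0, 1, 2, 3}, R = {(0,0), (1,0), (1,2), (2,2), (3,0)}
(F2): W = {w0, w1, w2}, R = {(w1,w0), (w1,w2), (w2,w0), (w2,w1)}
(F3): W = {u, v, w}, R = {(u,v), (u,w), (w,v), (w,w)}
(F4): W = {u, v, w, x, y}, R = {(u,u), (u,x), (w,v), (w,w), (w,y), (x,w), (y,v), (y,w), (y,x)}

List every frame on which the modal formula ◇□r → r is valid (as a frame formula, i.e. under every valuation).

none

Frame correspondent (Sahlqvist): ∀x ∀y (xRy → ∃w (yRw ∧ x = w)) — i.e. a generalized confluence (Geach) condition.
(F1): fails — 1R0 but no w with 0Rw and 1=w.
(F2): fails — w1Rw0 but no w with w0Rw and w1=w.
(F3): fails — uRv but no t with vRt and u=t.
(F4): fails — uRx but no t with xRt and u=t.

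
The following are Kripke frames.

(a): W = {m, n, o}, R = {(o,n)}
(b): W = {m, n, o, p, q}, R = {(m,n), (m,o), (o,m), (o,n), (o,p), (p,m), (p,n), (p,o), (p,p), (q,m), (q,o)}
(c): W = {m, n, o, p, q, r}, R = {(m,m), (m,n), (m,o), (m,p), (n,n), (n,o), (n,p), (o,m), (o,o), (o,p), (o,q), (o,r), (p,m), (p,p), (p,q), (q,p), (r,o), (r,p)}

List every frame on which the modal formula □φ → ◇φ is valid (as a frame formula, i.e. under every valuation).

(c)

This is the axiom for seriality; its first-order frame correspondent is ∀x ∃y Rxy.
(a): fails — world m has no successor.
(b): fails — world n has no successor.
(c): holds.
Valid on: (c).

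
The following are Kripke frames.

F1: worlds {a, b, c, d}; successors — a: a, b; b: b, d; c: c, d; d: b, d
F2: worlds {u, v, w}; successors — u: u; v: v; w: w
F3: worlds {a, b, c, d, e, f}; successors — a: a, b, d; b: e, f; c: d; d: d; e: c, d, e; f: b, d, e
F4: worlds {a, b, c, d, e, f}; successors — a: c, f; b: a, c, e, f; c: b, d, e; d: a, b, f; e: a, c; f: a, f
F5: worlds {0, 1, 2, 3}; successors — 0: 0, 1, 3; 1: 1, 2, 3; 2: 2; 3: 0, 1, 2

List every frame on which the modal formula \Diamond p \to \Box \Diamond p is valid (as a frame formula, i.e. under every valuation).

This is the axiom for the Euclidean property; its first-order frame correspondent is \forall x \forall y \forall z (Rxy \wedge Rxz \to Ryz).
F1: fails — Rab and Raa but not Rba.
F2: ✓.
F3: fails — Rab and Rab but not Rbb.
F4: fails — Rac and Rac but not Rcc.
F5: fails — R01 and R00 but not R10.
Valid on: F2.

F2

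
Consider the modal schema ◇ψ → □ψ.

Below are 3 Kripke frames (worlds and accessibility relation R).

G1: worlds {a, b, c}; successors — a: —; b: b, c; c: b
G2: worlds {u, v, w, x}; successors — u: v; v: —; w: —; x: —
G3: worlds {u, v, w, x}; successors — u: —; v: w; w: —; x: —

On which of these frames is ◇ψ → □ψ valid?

This is the axiom for partial functionality; its first-order frame correspondent is ∀x ∀y ∀z (Rxy ∧ Rxz → y = z).
G1: fails — b sees both b and c.
G2: holds.
G3: holds.

G2, G3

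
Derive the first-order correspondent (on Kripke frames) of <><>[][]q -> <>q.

forall x forall y (x R^2 y -> exists w (y R^2 w & xRw))

This is a Sahlqvist (Geach-type) schema ◇^2□^2q → □^0◇^1q.
First-order correspondent: forall x forall y (x R^2 y -> exists w (y R^2 w & xRw)).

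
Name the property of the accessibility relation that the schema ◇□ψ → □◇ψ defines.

Suppose ◇□ψ→□◇ψ is valid. Take Rxy, Rxz and set V(ψ)={w : Ryw}. Then □ψ at y so ◇□ψ at x, so □◇ψ at x, so ◇ψ at z, giving w with Rzw and Ryw.
Conversely, on a frame with convergence the schema holds at every world under every valuation.
Frame condition: ∀x ∀y ∀z (Rxy ∧ Rxz → ∃w (Ryw ∧ Rzw)).

convergence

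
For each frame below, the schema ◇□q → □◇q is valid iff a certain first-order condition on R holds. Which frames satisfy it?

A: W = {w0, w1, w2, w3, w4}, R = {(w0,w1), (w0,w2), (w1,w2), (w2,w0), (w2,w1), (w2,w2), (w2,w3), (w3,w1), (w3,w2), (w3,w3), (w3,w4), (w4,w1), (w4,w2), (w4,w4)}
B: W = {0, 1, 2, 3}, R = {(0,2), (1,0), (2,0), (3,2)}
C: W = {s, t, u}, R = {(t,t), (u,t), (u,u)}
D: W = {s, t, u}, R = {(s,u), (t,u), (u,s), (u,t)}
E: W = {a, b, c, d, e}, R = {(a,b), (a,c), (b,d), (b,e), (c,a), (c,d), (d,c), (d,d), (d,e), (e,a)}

A, B, C, D

The schema corresponds to convergence: ∀x ∀y ∀z (Rxy ∧ Rxz → ∃w (Ryw ∧ Rzw)).
A: condition met.
B: condition met.
C: condition met.
D: condition met.
E: fails — Rbe and Rbd but e and d have no common successor.
Valid on: A, B, C, D.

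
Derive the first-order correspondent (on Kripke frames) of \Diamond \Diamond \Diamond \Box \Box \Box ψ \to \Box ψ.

This is a Sahlqvist (Geach-type) schema ◇^3□^3ψ → □^1◇^0ψ.
First-order correspondent: \forall x \forall y \forall z ((x R^3 y \wedge xRz) \to \exists w (y R^3 w \wedge z = w)).

\forall x \forall y \forall z ((x R^3 y \wedge xRz) \to \exists w (y R^3 w \wedge z = w))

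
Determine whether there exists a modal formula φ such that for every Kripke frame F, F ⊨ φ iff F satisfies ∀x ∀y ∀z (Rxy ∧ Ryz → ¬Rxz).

No

Any modally definable frame class is closed under surjective bounded morphisms.
The 5-cycle (worlds a,b,c,d,e with a→b→c→d→e→a) is intransitive. Mapping every world to a single reflexive point • is a surjective bounded morphism; the reflexive point is not intransitive (R••∧R•• but R••).
So no modal formula (or set of formulas) defines exactly the intransitive frames.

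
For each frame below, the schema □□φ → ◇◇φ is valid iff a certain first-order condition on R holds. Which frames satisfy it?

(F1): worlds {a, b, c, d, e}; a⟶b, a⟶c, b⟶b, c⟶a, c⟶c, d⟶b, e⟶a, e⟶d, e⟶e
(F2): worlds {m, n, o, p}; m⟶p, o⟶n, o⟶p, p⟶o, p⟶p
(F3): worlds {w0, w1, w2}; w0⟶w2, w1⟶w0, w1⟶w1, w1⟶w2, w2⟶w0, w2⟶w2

The schema corresponds to a generalized confluence (Geach) condition: ∀x ∃w (xR²w ∧ xR²w).
(F1): condition met.
(F2): fails — at n but no w with nR²w and nR²w.
(F3): condition met.

(F1), (F3)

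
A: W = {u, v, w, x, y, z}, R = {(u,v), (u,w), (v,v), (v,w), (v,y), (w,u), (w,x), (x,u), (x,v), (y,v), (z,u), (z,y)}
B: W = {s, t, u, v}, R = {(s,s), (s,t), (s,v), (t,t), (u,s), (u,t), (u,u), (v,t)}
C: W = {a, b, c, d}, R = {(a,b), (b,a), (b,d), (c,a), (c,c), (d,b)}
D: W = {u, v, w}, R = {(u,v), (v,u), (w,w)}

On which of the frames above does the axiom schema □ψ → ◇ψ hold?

A, B, C, D

This is the axiom for seriality; its first-order frame correspondent is ∀x ∃y Rxy.
A: ✓.
B: ✓.
C: ✓.
D: ✓.
Valid on: A, B, C, D.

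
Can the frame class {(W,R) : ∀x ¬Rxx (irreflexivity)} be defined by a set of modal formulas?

Not definable by any modal formula

Any modally definable frame class is closed under surjective bounded morphisms.
The 3-cycle (worlds a,b,c with a→b→c→a) is irreflexive, and the map sending every world to a single reflexive point • is a surjective bounded morphism (forth: every edge maps to (•,•); back: every world has a successor). So any modal formula valid on the 3-cycle is also valid on the reflexive point, which is not irreflexive.
So no modal formula (or set of formulas) defines exactly the irreflexive frames.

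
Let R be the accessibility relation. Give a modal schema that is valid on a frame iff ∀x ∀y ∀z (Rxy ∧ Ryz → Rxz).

□q → □□q

The condition is transitivity. The 4 schema □q → □□q defines it.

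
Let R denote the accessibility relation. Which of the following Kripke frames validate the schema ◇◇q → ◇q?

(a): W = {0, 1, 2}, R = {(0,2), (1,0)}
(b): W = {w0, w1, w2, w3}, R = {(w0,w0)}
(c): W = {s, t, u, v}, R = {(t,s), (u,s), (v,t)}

(b)

Frame correspondent (Sahlqvist): ∀x ∀y ∀z (Rxy ∧ Ryz → Rxz) — i.e. transitivity.
(a): fails — R10 and R02 but not R12.
(b): holds.
(c): fails — Rvt and Rts but not Rvs.
Valid on: (b).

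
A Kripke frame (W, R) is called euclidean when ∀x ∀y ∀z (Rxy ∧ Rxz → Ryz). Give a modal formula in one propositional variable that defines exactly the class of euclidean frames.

◇q → □◇q

This is the Euclidean property; the standard corresponding axiom is 5: ◇q → □◇q.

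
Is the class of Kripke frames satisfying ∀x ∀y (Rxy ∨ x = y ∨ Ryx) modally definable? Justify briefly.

If a class were modally definable it would be closed under disjoint unions (Goldblatt–Thomason).
Take 4 disjoint single-world reflexive frames: each is trivially connected, but their disjoint union has 4 worlds with no edge between distinct components, so it is not connected.
So the class is not modally definable.

No — not modally definable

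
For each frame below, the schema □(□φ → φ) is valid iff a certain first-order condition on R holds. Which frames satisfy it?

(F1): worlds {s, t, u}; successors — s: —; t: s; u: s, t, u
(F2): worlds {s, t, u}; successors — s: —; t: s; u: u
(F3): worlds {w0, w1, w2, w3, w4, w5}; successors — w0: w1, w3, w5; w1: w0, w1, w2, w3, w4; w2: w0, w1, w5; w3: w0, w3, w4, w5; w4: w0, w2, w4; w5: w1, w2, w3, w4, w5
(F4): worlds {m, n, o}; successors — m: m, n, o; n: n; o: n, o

(F4)

The schema corresponds to shift-reflexivity: ∀x ∀y (Rxy → Ryy).
(F1): fails — Rus but not Rss.
(F2): fails — Rts but not Rss.
(F3): fails — Rw1w0 but not Rw0w0.
(F4): satisfies the condition.
Valid on: (F4).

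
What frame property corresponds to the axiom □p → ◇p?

seriality: ∀x ∃y Rxy

Suppose □p→◇p is valid. At any x set V(p)=W. Then □p at x, so ◇p at x, so x has a successor.
Conversely, on a frame with seriality the schema holds at every world under every valuation.
So the correspondent is seriality.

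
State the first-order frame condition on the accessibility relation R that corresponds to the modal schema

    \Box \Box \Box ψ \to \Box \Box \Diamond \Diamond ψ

This is a Sahlqvist (Geach-type) schema ◇^0□^3ψ → □^2◇^2ψ.
Minimal-valuation argument: fix x; take any y with xR^0y and any z with xR^2z. Set V(ψ) to the set of worlds R-reachable from y in exactly 3 steps. Then □^3ψ holds at y, so the antecedent holds at x; validity forces ◇^2ψ at z, giving a w with zR^2w and yR^3w.
First-order correspondent: \forall x \forall z (x R^2 z \to \exists w (x R^3 w \wedge z R^2 w)).

\forall x \forall z (x R^2 z \to \exists w (x R^3 w \wedge z R^2 w))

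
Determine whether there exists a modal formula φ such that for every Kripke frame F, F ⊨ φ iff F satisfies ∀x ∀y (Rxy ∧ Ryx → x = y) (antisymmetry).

Not definable by any modal formula

If a class were modally definable it would be closed under surjective bounded morphisms (Goldblatt–Thomason).
The 6-cycle (worlds w0,w1,w2,w3,w4,w5 with w0→w1→w2→w3→w4→w5→w0) is antisymmetric. Sending even-indexed worlds to a and odd-indexed worlds to b is a surjective bounded morphism onto the two-world frame with a↔b, which is not antisymmetric.
So no modal formula (or set of formulas) defines exactly the antisymmetric frames.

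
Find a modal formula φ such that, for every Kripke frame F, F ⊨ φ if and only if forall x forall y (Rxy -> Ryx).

The condition is symmetry. The B schema r → □◇r defines it.
Suppose r→□◇r is valid. Take Rxy and set V(r)={x}. Then r at x, so □◇r at x, so ◇r at y, so some z with Ryz has r; z=x, i.e. Ryx.

r → □◇r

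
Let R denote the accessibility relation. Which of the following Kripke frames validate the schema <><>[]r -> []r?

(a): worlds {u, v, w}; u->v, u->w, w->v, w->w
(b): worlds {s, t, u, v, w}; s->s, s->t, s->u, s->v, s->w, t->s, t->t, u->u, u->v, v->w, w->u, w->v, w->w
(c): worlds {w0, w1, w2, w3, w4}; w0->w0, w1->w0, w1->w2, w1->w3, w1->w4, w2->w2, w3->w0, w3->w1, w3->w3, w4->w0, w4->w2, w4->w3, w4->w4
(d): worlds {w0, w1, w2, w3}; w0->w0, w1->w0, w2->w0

(d)

Frame correspondent (Sahlqvist): forall x forall y forall z ((x R^2 y & xRz) -> exists w (yRw & z = w)) — i.e. a generalized confluence (Geach) condition.
(a): fails — uR²v, uRv but no t with vRt and v=t.
(b): fails — sR²t, sRu but no w* with tRw* and u=w*.
(c): fails — w1R²w0, w1Rw2 but no w with w0Rw and w2=w.
(d): ✓.
Valid on: (d).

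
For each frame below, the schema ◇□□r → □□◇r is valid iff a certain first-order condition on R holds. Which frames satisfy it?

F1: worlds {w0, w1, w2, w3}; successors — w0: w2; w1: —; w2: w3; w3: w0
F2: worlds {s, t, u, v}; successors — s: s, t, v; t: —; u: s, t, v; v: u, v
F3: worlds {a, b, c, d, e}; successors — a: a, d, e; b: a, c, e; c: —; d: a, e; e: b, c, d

F1

Frame correspondent (Sahlqvist): ∀x ∀y ∀z ((xRy ∧ xR²z) → ∃w (yR²w ∧ zRw)) — i.e. a generalized confluence (Geach) condition.
F1: holds.
F2: fails — sRs, sR²t but no w with sR²w and tRw.
F3: fails — aRa, aR²c but no w with aR²w and cRw.
Valid on: F1.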